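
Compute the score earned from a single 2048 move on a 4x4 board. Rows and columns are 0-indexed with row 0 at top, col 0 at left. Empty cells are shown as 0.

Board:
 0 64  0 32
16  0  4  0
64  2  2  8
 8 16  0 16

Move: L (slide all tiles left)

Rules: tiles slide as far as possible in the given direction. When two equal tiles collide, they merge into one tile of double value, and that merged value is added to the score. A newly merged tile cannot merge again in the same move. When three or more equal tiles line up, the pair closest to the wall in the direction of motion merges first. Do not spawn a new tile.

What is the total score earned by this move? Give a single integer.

Slide left:
row 0: [0, 64, 0, 32] -> [64, 32, 0, 0]  score +0 (running 0)
row 1: [16, 0, 4, 0] -> [16, 4, 0, 0]  score +0 (running 0)
row 2: [64, 2, 2, 8] -> [64, 4, 8, 0]  score +4 (running 4)
row 3: [8, 16, 0, 16] -> [8, 32, 0, 0]  score +32 (running 36)
Board after move:
64 32  0  0
16  4  0  0
64  4  8  0
 8 32  0  0

Answer: 36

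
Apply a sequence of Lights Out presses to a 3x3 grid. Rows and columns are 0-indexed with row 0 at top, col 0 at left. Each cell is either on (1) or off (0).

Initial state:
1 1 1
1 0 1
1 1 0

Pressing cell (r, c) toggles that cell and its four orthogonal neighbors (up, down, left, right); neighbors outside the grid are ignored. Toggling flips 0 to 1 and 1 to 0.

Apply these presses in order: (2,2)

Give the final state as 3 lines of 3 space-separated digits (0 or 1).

After press 1 at (2,2):
1 1 1
1 0 0
1 0 1

Answer: 1 1 1
1 0 0
1 0 1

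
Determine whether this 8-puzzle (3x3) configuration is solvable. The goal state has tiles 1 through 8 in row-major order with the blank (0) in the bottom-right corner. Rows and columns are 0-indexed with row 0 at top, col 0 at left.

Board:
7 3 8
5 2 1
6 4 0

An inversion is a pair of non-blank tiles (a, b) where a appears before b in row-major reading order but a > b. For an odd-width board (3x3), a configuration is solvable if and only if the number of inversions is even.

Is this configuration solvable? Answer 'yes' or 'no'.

Answer: yes

Derivation:
Inversions (pairs i<j in row-major order where tile[i] > tile[j] > 0): 18
18 is even, so the puzzle is solvable.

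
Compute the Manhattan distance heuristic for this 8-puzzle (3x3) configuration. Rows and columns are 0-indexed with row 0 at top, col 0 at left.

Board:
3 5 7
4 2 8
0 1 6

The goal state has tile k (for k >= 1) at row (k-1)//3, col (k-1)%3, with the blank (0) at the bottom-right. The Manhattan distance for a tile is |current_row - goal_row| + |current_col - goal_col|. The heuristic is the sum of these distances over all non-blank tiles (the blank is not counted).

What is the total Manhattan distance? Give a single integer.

Answer: 14

Derivation:
Tile 3: at (0,0), goal (0,2), distance |0-0|+|0-2| = 2
Tile 5: at (0,1), goal (1,1), distance |0-1|+|1-1| = 1
Tile 7: at (0,2), goal (2,0), distance |0-2|+|2-0| = 4
Tile 4: at (1,0), goal (1,0), distance |1-1|+|0-0| = 0
Tile 2: at (1,1), goal (0,1), distance |1-0|+|1-1| = 1
Tile 8: at (1,2), goal (2,1), distance |1-2|+|2-1| = 2
Tile 1: at (2,1), goal (0,0), distance |2-0|+|1-0| = 3
Tile 6: at (2,2), goal (1,2), distance |2-1|+|2-2| = 1
Sum: 2 + 1 + 4 + 0 + 1 + 2 + 3 + 1 = 14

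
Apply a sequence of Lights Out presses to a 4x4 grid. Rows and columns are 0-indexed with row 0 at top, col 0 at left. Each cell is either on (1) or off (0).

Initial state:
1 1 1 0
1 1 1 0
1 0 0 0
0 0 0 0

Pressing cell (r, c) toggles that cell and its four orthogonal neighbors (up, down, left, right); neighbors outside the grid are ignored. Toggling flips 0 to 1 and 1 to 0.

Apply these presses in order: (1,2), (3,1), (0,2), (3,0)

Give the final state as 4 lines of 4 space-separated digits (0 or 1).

Answer: 1 0 1 1
1 0 1 1
0 1 1 0
0 0 1 0

Derivation:
After press 1 at (1,2):
1 1 0 0
1 0 0 1
1 0 1 0
0 0 0 0

After press 2 at (3,1):
1 1 0 0
1 0 0 1
1 1 1 0
1 1 1 0

After press 3 at (0,2):
1 0 1 1
1 0 1 1
1 1 1 0
1 1 1 0

After press 4 at (3,0):
1 0 1 1
1 0 1 1
0 1 1 0
0 0 1 0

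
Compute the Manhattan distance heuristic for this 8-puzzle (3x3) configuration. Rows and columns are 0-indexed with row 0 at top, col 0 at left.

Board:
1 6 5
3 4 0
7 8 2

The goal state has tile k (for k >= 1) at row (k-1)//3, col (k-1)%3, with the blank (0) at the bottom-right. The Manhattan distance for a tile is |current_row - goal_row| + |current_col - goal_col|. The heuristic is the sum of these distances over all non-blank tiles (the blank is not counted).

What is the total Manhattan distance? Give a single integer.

Tile 1: (0,0)->(0,0) = 0
Tile 6: (0,1)->(1,2) = 2
Tile 5: (0,2)->(1,1) = 2
Tile 3: (1,0)->(0,2) = 3
Tile 4: (1,1)->(1,0) = 1
Tile 7: (2,0)->(2,0) = 0
Tile 8: (2,1)->(2,1) = 0
Tile 2: (2,2)->(0,1) = 3
Sum: 0 + 2 + 2 + 3 + 1 + 0 + 0 + 3 = 11

Answer: 11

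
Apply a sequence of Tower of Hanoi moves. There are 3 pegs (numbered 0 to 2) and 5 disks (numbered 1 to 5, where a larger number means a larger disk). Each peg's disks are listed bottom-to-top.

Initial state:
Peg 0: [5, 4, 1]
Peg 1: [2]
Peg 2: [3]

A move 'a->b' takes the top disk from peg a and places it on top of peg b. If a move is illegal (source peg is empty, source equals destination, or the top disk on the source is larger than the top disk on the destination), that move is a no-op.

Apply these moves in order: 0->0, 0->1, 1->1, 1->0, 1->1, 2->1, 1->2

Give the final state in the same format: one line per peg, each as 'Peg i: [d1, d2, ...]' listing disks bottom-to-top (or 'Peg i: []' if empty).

After move 1 (0->0):
Peg 0: [5, 4, 1]
Peg 1: [2]
Peg 2: [3]

After move 2 (0->1):
Peg 0: [5, 4]
Peg 1: [2, 1]
Peg 2: [3]

After move 3 (1->1):
Peg 0: [5, 4]
Peg 1: [2, 1]
Peg 2: [3]

After move 4 (1->0):
Peg 0: [5, 4, 1]
Peg 1: [2]
Peg 2: [3]

After move 5 (1->1):
Peg 0: [5, 4, 1]
Peg 1: [2]
Peg 2: [3]

After move 6 (2->1):
Peg 0: [5, 4, 1]
Peg 1: [2]
Peg 2: [3]

After move 7 (1->2):
Peg 0: [5, 4, 1]
Peg 1: []
Peg 2: [3, 2]

Answer: Peg 0: [5, 4, 1]
Peg 1: []
Peg 2: [3, 2]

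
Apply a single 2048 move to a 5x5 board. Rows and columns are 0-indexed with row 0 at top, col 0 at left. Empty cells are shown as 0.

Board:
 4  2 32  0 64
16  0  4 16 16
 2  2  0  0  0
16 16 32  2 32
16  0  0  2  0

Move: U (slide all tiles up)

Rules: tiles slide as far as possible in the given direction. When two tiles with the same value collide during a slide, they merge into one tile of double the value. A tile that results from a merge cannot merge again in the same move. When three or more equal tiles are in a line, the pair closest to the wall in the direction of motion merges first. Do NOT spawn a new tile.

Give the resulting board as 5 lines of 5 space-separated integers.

Slide up:
col 0: [4, 16, 2, 16, 16] -> [4, 16, 2, 32, 0]
col 1: [2, 0, 2, 16, 0] -> [4, 16, 0, 0, 0]
col 2: [32, 4, 0, 32, 0] -> [32, 4, 32, 0, 0]
col 3: [0, 16, 0, 2, 2] -> [16, 4, 0, 0, 0]
col 4: [64, 16, 0, 32, 0] -> [64, 16, 32, 0, 0]

Answer:  4  4 32 16 64
16 16  4  4 16
 2  0 32  0 32
32  0  0  0  0
 0  0  0  0  0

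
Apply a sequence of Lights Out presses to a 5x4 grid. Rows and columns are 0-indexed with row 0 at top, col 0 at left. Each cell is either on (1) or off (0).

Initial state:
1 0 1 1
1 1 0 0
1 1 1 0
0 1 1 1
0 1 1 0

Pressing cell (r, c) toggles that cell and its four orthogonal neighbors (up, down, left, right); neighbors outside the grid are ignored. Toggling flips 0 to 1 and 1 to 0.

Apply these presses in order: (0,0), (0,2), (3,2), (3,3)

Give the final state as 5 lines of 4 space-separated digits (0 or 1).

Answer: 0 0 0 0
0 1 1 0
1 1 0 1
0 0 1 1
0 1 0 1

Derivation:
After press 1 at (0,0):
0 1 1 1
0 1 0 0
1 1 1 0
0 1 1 1
0 1 1 0

After press 2 at (0,2):
0 0 0 0
0 1 1 0
1 1 1 0
0 1 1 1
0 1 1 0

After press 3 at (3,2):
0 0 0 0
0 1 1 0
1 1 0 0
0 0 0 0
0 1 0 0

After press 4 at (3,3):
0 0 0 0
0 1 1 0
1 1 0 1
0 0 1 1
0 1 0 1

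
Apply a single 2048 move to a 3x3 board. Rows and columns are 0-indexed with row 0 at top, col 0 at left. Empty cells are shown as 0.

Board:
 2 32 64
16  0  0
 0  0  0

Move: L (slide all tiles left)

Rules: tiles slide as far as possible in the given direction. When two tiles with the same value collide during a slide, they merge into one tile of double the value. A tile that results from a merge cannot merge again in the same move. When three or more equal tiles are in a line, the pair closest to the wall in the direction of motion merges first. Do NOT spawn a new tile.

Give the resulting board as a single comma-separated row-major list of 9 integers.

Answer: 2, 32, 64, 16, 0, 0, 0, 0, 0

Derivation:
Slide left:
row 0: [2, 32, 64] -> [2, 32, 64]
row 1: [16, 0, 0] -> [16, 0, 0]
row 2: [0, 0, 0] -> [0, 0, 0]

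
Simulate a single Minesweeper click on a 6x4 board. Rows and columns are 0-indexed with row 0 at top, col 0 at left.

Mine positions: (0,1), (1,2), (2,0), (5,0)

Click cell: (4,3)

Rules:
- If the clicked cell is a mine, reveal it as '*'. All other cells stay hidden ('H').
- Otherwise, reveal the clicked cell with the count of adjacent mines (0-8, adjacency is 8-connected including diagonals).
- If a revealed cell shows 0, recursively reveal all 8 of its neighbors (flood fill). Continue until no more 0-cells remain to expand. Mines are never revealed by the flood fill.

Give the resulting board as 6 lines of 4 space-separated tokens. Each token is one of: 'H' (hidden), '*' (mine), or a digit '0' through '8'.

H H H H
H H H H
H 2 1 1
H 1 0 0
H 1 0 0
H 1 0 0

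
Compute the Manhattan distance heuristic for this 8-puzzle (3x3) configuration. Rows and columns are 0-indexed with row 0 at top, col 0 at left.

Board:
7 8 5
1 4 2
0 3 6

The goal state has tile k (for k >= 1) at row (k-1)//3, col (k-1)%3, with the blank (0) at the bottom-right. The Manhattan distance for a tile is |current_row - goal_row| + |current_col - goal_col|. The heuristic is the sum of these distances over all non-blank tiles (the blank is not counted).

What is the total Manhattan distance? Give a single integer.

Tile 7: (0,0)->(2,0) = 2
Tile 8: (0,1)->(2,1) = 2
Tile 5: (0,2)->(1,1) = 2
Tile 1: (1,0)->(0,0) = 1
Tile 4: (1,1)->(1,0) = 1
Tile 2: (1,2)->(0,1) = 2
Tile 3: (2,1)->(0,2) = 3
Tile 6: (2,2)->(1,2) = 1
Sum: 2 + 2 + 2 + 1 + 1 + 2 + 3 + 1 = 14

Answer: 14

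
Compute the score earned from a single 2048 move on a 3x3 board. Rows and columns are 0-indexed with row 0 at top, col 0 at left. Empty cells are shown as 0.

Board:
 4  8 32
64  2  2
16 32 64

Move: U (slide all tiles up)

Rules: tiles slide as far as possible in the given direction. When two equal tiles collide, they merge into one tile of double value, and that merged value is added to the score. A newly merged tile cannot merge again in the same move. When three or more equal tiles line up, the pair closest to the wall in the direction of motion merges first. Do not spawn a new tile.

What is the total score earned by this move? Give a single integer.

Slide up:
col 0: [4, 64, 16] -> [4, 64, 16]  score +0 (running 0)
col 1: [8, 2, 32] -> [8, 2, 32]  score +0 (running 0)
col 2: [32, 2, 64] -> [32, 2, 64]  score +0 (running 0)
Board after move:
 4  8 32
64  2  2
16 32 64

Answer: 0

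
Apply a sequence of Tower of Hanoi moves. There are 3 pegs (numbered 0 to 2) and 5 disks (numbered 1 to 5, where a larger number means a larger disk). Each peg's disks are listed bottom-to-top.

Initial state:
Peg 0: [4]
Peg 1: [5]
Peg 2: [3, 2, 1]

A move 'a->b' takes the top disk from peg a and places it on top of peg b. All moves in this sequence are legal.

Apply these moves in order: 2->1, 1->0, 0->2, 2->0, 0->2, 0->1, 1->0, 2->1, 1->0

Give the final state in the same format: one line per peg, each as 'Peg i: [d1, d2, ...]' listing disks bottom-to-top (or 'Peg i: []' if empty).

After move 1 (2->1):
Peg 0: [4]
Peg 1: [5, 1]
Peg 2: [3, 2]

After move 2 (1->0):
Peg 0: [4, 1]
Peg 1: [5]
Peg 2: [3, 2]

After move 3 (0->2):
Peg 0: [4]
Peg 1: [5]
Peg 2: [3, 2, 1]

After move 4 (2->0):
Peg 0: [4, 1]
Peg 1: [5]
Peg 2: [3, 2]

After move 5 (0->2):
Peg 0: [4]
Peg 1: [5]
Peg 2: [3, 2, 1]

After move 6 (0->1):
Peg 0: []
Peg 1: [5, 4]
Peg 2: [3, 2, 1]

After move 7 (1->0):
Peg 0: [4]
Peg 1: [5]
Peg 2: [3, 2, 1]

After move 8 (2->1):
Peg 0: [4]
Peg 1: [5, 1]
Peg 2: [3, 2]

After move 9 (1->0):
Peg 0: [4, 1]
Peg 1: [5]
Peg 2: [3, 2]

Answer: Peg 0: [4, 1]
Peg 1: [5]
Peg 2: [3, 2]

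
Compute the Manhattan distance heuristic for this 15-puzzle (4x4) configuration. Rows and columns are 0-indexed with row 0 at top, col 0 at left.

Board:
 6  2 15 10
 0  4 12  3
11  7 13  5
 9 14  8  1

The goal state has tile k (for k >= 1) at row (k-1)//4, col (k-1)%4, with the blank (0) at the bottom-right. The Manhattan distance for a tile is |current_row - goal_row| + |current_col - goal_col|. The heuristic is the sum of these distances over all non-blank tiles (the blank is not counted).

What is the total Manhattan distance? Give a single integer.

Answer: 37

Derivation:
Tile 6: (0,0)->(1,1) = 2
Tile 2: (0,1)->(0,1) = 0
Tile 15: (0,2)->(3,2) = 3
Tile 10: (0,3)->(2,1) = 4
Tile 4: (1,1)->(0,3) = 3
Tile 12: (1,2)->(2,3) = 2
Tile 3: (1,3)->(0,2) = 2
Tile 11: (2,0)->(2,2) = 2
Tile 7: (2,1)->(1,2) = 2
Tile 13: (2,2)->(3,0) = 3
Tile 5: (2,3)->(1,0) = 4
Tile 9: (3,0)->(2,0) = 1
Tile 14: (3,1)->(3,1) = 0
Tile 8: (3,2)->(1,3) = 3
Tile 1: (3,3)->(0,0) = 6
Sum: 2 + 0 + 3 + 4 + 3 + 2 + 2 + 2 + 2 + 3 + 4 + 1 + 0 + 3 + 6 = 37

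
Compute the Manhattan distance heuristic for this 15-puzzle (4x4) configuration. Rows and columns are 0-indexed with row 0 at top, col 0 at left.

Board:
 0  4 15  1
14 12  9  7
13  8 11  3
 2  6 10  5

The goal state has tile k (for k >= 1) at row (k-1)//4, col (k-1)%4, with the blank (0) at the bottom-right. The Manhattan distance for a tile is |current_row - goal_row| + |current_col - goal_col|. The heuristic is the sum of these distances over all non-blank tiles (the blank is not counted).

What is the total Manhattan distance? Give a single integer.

Tile 4: (0,1)->(0,3) = 2
Tile 15: (0,2)->(3,2) = 3
Tile 1: (0,3)->(0,0) = 3
Tile 14: (1,0)->(3,1) = 3
Tile 12: (1,1)->(2,3) = 3
Tile 9: (1,2)->(2,0) = 3
Tile 7: (1,3)->(1,2) = 1
Tile 13: (2,0)->(3,0) = 1
Tile 8: (2,1)->(1,3) = 3
Tile 11: (2,2)->(2,2) = 0
Tile 3: (2,3)->(0,2) = 3
Tile 2: (3,0)->(0,1) = 4
Tile 6: (3,1)->(1,1) = 2
Tile 10: (3,2)->(2,1) = 2
Tile 5: (3,3)->(1,0) = 5
Sum: 2 + 3 + 3 + 3 + 3 + 3 + 1 + 1 + 3 + 0 + 3 + 4 + 2 + 2 + 5 = 38

Answer: 38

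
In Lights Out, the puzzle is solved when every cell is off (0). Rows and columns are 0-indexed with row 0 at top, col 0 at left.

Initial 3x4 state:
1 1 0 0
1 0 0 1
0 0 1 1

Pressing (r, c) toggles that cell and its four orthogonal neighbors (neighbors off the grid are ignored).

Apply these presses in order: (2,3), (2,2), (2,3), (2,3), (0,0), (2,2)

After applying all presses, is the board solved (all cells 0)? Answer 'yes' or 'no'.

Answer: yes

Derivation:
After press 1 at (2,3):
1 1 0 0
1 0 0 0
0 0 0 0

After press 2 at (2,2):
1 1 0 0
1 0 1 0
0 1 1 1

After press 3 at (2,3):
1 1 0 0
1 0 1 1
0 1 0 0

After press 4 at (2,3):
1 1 0 0
1 0 1 0
0 1 1 1

After press 5 at (0,0):
0 0 0 0
0 0 1 0
0 1 1 1

After press 6 at (2,2):
0 0 0 0
0 0 0 0
0 0 0 0

Lights still on: 0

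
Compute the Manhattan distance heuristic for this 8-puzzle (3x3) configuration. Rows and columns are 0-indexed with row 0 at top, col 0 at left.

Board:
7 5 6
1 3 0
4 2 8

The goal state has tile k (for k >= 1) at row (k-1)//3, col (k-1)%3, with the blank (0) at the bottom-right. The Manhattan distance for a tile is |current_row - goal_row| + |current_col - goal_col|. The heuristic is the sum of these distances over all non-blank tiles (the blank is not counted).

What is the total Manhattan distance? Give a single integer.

Answer: 11

Derivation:
Tile 7: (0,0)->(2,0) = 2
Tile 5: (0,1)->(1,1) = 1
Tile 6: (0,2)->(1,2) = 1
Tile 1: (1,0)->(0,0) = 1
Tile 3: (1,1)->(0,2) = 2
Tile 4: (2,0)->(1,0) = 1
Tile 2: (2,1)->(0,1) = 2
Tile 8: (2,2)->(2,1) = 1
Sum: 2 + 1 + 1 + 1 + 2 + 1 + 2 + 1 = 11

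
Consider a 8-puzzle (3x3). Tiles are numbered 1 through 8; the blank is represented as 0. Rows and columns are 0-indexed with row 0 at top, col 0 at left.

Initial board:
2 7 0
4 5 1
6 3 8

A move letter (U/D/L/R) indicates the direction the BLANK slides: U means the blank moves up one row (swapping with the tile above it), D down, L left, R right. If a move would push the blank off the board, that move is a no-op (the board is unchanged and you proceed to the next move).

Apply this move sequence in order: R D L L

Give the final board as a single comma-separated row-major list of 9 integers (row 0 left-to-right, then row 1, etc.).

After move 1 (R):
2 7 0
4 5 1
6 3 8

After move 2 (D):
2 7 1
4 5 0
6 3 8

After move 3 (L):
2 7 1
4 0 5
6 3 8

After move 4 (L):
2 7 1
0 4 5
6 3 8

Answer: 2, 7, 1, 0, 4, 5, 6, 3, 8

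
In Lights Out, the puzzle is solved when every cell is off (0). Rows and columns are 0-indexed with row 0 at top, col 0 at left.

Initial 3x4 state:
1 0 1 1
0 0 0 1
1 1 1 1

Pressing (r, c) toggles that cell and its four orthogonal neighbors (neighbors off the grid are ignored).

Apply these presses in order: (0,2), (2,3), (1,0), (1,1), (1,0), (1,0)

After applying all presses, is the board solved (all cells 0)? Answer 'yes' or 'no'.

Answer: yes

Derivation:
After press 1 at (0,2):
1 1 0 0
0 0 1 1
1 1 1 1

After press 2 at (2,3):
1 1 0 0
0 0 1 0
1 1 0 0

After press 3 at (1,0):
0 1 0 0
1 1 1 0
0 1 0 0

After press 4 at (1,1):
0 0 0 0
0 0 0 0
0 0 0 0

After press 5 at (1,0):
1 0 0 0
1 1 0 0
1 0 0 0

After press 6 at (1,0):
0 0 0 0
0 0 0 0
0 0 0 0

Lights still on: 0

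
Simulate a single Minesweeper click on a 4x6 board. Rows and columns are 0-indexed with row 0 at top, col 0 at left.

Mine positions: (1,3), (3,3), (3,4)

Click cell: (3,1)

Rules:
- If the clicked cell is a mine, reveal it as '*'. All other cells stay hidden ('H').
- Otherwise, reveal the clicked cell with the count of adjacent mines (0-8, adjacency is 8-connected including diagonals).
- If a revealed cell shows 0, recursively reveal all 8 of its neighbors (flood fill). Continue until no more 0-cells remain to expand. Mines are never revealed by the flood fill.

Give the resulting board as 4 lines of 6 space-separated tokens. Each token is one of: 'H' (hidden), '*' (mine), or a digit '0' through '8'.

0 0 1 H H H
0 0 1 H H H
0 0 2 H H H
0 0 1 H H H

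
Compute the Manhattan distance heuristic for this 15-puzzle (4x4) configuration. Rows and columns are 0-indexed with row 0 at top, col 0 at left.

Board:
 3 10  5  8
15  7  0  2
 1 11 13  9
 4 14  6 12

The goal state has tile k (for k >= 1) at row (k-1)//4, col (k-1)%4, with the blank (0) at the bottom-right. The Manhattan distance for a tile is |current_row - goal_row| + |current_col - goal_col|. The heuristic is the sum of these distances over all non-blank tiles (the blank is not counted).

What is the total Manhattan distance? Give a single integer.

Answer: 35

Derivation:
Tile 3: (0,0)->(0,2) = 2
Tile 10: (0,1)->(2,1) = 2
Tile 5: (0,2)->(1,0) = 3
Tile 8: (0,3)->(1,3) = 1
Tile 15: (1,0)->(3,2) = 4
Tile 7: (1,1)->(1,2) = 1
Tile 2: (1,3)->(0,1) = 3
Tile 1: (2,0)->(0,0) = 2
Tile 11: (2,1)->(2,2) = 1
Tile 13: (2,2)->(3,0) = 3
Tile 9: (2,3)->(2,0) = 3
Tile 4: (3,0)->(0,3) = 6
Tile 14: (3,1)->(3,1) = 0
Tile 6: (3,2)->(1,1) = 3
Tile 12: (3,3)->(2,3) = 1
Sum: 2 + 2 + 3 + 1 + 4 + 1 + 3 + 2 + 1 + 3 + 3 + 6 + 0 + 3 + 1 = 35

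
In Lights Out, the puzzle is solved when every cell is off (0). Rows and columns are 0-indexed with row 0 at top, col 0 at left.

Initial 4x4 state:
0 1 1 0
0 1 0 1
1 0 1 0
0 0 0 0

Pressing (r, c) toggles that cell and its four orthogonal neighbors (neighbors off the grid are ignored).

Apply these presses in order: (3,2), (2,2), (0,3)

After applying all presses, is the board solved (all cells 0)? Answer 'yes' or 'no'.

After press 1 at (3,2):
0 1 1 0
0 1 0 1
1 0 0 0
0 1 1 1

After press 2 at (2,2):
0 1 1 0
0 1 1 1
1 1 1 1
0 1 0 1

After press 3 at (0,3):
0 1 0 1
0 1 1 0
1 1 1 1
0 1 0 1

Lights still on: 10

Answer: no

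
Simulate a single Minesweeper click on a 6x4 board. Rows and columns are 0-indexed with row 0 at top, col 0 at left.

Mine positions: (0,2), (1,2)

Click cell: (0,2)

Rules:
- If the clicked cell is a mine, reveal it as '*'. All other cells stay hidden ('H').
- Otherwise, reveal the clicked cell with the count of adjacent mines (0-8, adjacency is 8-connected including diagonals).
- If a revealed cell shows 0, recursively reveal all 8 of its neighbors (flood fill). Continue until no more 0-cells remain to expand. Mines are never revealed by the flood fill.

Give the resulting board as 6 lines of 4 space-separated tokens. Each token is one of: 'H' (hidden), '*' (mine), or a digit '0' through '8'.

H H * H
H H H H
H H H H
H H H H
H H H H
H H H H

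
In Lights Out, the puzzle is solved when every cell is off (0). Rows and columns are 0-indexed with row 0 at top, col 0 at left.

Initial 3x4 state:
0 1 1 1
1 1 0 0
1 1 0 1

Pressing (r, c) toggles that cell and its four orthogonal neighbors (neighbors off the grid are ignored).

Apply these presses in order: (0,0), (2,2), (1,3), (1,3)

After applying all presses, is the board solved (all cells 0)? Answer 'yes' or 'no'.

After press 1 at (0,0):
1 0 1 1
0 1 0 0
1 1 0 1

After press 2 at (2,2):
1 0 1 1
0 1 1 0
1 0 1 0

After press 3 at (1,3):
1 0 1 0
0 1 0 1
1 0 1 1

After press 4 at (1,3):
1 0 1 1
0 1 1 0
1 0 1 0

Lights still on: 7

Answer: no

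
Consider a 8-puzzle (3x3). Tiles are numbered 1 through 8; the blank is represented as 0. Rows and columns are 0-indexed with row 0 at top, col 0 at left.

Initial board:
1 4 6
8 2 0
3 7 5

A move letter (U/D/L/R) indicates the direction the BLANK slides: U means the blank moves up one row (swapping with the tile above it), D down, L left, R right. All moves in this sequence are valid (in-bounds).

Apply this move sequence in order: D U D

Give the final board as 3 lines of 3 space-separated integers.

After move 1 (D):
1 4 6
8 2 5
3 7 0

After move 2 (U):
1 4 6
8 2 0
3 7 5

After move 3 (D):
1 4 6
8 2 5
3 7 0

Answer: 1 4 6
8 2 5
3 7 0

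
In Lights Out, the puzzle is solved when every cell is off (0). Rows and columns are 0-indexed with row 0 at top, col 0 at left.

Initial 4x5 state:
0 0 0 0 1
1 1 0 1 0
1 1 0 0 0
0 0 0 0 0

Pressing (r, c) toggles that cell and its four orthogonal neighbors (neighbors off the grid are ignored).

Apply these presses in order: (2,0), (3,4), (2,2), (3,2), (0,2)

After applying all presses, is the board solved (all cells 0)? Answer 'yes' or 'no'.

After press 1 at (2,0):
0 0 0 0 1
0 1 0 1 0
0 0 0 0 0
1 0 0 0 0

After press 2 at (3,4):
0 0 0 0 1
0 1 0 1 0
0 0 0 0 1
1 0 0 1 1

After press 3 at (2,2):
0 0 0 0 1
0 1 1 1 0
0 1 1 1 1
1 0 1 1 1

After press 4 at (3,2):
0 0 0 0 1
0 1 1 1 0
0 1 0 1 1
1 1 0 0 1

After press 5 at (0,2):
0 1 1 1 1
0 1 0 1 0
0 1 0 1 1
1 1 0 0 1

Lights still on: 12

Answer: no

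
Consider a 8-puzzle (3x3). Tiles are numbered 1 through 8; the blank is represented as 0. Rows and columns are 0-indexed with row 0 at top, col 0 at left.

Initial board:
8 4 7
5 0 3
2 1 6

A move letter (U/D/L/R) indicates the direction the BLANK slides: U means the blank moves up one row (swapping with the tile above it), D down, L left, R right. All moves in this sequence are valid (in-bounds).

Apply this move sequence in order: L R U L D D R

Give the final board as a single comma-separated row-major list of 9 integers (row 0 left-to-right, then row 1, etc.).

After move 1 (L):
8 4 7
0 5 3
2 1 6

After move 2 (R):
8 4 7
5 0 3
2 1 6

After move 3 (U):
8 0 7
5 4 3
2 1 6

After move 4 (L):
0 8 7
5 4 3
2 1 6

After move 5 (D):
5 8 7
0 4 3
2 1 6

After move 6 (D):
5 8 7
2 4 3
0 1 6

After move 7 (R):
5 8 7
2 4 3
1 0 6

Answer: 5, 8, 7, 2, 4, 3, 1, 0, 6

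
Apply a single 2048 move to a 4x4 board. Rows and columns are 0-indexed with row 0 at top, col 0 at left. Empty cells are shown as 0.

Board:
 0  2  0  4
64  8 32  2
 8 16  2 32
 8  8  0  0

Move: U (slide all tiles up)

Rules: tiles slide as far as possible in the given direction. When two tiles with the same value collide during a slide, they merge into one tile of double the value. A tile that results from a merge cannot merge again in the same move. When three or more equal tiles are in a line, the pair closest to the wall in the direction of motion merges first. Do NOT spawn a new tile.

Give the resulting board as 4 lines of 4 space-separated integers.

Slide up:
col 0: [0, 64, 8, 8] -> [64, 16, 0, 0]
col 1: [2, 8, 16, 8] -> [2, 8, 16, 8]
col 2: [0, 32, 2, 0] -> [32, 2, 0, 0]
col 3: [4, 2, 32, 0] -> [4, 2, 32, 0]

Answer: 64  2 32  4
16  8  2  2
 0 16  0 32
 0  8  0  0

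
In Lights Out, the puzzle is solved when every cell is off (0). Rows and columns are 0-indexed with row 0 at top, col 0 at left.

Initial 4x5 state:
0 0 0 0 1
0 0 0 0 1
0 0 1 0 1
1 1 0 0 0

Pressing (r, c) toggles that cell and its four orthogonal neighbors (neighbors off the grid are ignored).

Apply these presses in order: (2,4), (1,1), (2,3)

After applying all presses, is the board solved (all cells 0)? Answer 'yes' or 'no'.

Answer: no

Derivation:
After press 1 at (2,4):
0 0 0 0 1
0 0 0 0 0
0 0 1 1 0
1 1 0 0 1

After press 2 at (1,1):
0 1 0 0 1
1 1 1 0 0
0 1 1 1 0
1 1 0 0 1

After press 3 at (2,3):
0 1 0 0 1
1 1 1 1 0
0 1 0 0 1
1 1 0 1 1

Lights still on: 12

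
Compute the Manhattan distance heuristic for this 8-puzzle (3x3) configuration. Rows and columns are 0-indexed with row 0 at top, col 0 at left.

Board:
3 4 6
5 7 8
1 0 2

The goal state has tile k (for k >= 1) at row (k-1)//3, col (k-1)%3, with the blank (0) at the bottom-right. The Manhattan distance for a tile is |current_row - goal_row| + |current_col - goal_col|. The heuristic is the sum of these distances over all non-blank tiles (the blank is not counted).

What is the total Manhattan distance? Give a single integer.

Answer: 15

Derivation:
Tile 3: at (0,0), goal (0,2), distance |0-0|+|0-2| = 2
Tile 4: at (0,1), goal (1,0), distance |0-1|+|1-0| = 2
Tile 6: at (0,2), goal (1,2), distance |0-1|+|2-2| = 1
Tile 5: at (1,0), goal (1,1), distance |1-1|+|0-1| = 1
Tile 7: at (1,1), goal (2,0), distance |1-2|+|1-0| = 2
Tile 8: at (1,2), goal (2,1), distance |1-2|+|2-1| = 2
Tile 1: at (2,0), goal (0,0), distance |2-0|+|0-0| = 2
Tile 2: at (2,2), goal (0,1), distance |2-0|+|2-1| = 3
Sum: 2 + 2 + 1 + 1 + 2 + 2 + 2 + 3 = 15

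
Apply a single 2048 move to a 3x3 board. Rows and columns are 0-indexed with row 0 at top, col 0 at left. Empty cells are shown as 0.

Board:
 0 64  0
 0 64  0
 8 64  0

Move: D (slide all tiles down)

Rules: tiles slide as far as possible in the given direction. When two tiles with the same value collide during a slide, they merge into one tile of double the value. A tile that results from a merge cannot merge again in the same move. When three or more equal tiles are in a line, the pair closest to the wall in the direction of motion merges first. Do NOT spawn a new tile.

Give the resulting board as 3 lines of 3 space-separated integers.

Slide down:
col 0: [0, 0, 8] -> [0, 0, 8]
col 1: [64, 64, 64] -> [0, 64, 128]
col 2: [0, 0, 0] -> [0, 0, 0]

Answer:   0   0   0
  0  64   0
  8 128   0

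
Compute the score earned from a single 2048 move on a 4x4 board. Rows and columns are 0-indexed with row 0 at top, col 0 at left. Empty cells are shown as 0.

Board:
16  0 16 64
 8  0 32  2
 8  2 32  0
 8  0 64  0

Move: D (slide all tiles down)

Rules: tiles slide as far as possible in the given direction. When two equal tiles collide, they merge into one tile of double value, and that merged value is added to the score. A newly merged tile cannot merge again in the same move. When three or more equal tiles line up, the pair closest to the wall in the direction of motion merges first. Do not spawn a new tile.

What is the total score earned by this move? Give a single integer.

Answer: 80

Derivation:
Slide down:
col 0: [16, 8, 8, 8] -> [0, 16, 8, 16]  score +16 (running 16)
col 1: [0, 0, 2, 0] -> [0, 0, 0, 2]  score +0 (running 16)
col 2: [16, 32, 32, 64] -> [0, 16, 64, 64]  score +64 (running 80)
col 3: [64, 2, 0, 0] -> [0, 0, 64, 2]  score +0 (running 80)
Board after move:
 0  0  0  0
16  0 16  0
 8  0 64 64
16  2 64  2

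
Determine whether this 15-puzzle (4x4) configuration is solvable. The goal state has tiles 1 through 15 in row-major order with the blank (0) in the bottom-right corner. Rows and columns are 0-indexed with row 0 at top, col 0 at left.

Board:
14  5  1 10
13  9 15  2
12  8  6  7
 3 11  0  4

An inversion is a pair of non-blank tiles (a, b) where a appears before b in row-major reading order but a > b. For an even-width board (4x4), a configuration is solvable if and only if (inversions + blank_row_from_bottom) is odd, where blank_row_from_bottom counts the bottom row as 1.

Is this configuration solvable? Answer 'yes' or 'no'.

Inversions: 62
Blank is in row 3 (0-indexed from top), which is row 1 counting from the bottom (bottom = 1).
62 + 1 = 63, which is odd, so the puzzle is solvable.

Answer: yes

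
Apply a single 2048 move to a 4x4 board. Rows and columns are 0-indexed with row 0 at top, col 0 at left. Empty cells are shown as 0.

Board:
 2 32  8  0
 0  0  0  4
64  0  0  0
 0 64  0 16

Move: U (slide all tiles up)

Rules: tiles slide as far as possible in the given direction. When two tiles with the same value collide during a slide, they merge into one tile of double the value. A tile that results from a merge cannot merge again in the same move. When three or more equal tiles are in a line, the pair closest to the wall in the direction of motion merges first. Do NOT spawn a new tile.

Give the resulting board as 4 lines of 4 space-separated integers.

Answer:  2 32  8  4
64 64  0 16
 0  0  0  0
 0  0  0  0

Derivation:
Slide up:
col 0: [2, 0, 64, 0] -> [2, 64, 0, 0]
col 1: [32, 0, 0, 64] -> [32, 64, 0, 0]
col 2: [8, 0, 0, 0] -> [8, 0, 0, 0]
col 3: [0, 4, 0, 16] -> [4, 16, 0, 0]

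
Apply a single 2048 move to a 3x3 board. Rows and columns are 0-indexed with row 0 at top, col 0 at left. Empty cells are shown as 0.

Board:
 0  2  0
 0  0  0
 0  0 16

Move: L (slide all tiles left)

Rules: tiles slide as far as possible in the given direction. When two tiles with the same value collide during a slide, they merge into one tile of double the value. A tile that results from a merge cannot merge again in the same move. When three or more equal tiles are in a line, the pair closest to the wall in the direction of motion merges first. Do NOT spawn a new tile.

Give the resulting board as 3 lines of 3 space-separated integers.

Answer:  2  0  0
 0  0  0
16  0  0

Derivation:
Slide left:
row 0: [0, 2, 0] -> [2, 0, 0]
row 1: [0, 0, 0] -> [0, 0, 0]
row 2: [0, 0, 16] -> [16, 0, 0]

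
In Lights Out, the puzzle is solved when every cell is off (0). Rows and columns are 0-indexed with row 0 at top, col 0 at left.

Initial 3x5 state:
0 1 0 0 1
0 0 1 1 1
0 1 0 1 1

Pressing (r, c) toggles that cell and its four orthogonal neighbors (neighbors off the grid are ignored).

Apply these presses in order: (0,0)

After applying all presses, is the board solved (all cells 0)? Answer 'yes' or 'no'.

After press 1 at (0,0):
1 0 0 0 1
1 0 1 1 1
0 1 0 1 1

Lights still on: 9

Answer: no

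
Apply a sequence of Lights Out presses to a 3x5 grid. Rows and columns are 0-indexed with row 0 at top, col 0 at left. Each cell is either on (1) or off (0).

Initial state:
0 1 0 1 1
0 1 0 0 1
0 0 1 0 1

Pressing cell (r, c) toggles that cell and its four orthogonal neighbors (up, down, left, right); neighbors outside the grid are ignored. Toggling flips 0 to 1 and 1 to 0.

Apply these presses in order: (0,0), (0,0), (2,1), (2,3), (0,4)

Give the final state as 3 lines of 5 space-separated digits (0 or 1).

Answer: 0 1 0 0 0
0 0 0 1 0
1 1 1 1 0

Derivation:
After press 1 at (0,0):
1 0 0 1 1
1 1 0 0 1
0 0 1 0 1

After press 2 at (0,0):
0 1 0 1 1
0 1 0 0 1
0 0 1 0 1

After press 3 at (2,1):
0 1 0 1 1
0 0 0 0 1
1 1 0 0 1

After press 4 at (2,3):
0 1 0 1 1
0 0 0 1 1
1 1 1 1 0

After press 5 at (0,4):
0 1 0 0 0
0 0 0 1 0
1 1 1 1 0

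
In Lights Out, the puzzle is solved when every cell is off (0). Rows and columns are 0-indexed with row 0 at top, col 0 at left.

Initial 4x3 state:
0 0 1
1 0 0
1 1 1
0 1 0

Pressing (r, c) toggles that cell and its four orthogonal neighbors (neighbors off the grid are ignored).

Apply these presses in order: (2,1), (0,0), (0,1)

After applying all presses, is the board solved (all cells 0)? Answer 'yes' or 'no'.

After press 1 at (2,1):
0 0 1
1 1 0
0 0 0
0 0 0

After press 2 at (0,0):
1 1 1
0 1 0
0 0 0
0 0 0

After press 3 at (0,1):
0 0 0
0 0 0
0 0 0
0 0 0

Lights still on: 0

Answer: yes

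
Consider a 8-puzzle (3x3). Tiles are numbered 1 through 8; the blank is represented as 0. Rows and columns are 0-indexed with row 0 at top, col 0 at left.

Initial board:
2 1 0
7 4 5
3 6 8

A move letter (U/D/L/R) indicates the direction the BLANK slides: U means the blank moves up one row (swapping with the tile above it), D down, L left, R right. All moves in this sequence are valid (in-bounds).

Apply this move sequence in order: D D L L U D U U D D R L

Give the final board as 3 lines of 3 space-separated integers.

Answer: 2 1 5
7 4 8
0 3 6

Derivation:
After move 1 (D):
2 1 5
7 4 0
3 6 8

After move 2 (D):
2 1 5
7 4 8
3 6 0

After move 3 (L):
2 1 5
7 4 8
3 0 6

After move 4 (L):
2 1 5
7 4 8
0 3 6

After move 5 (U):
2 1 5
0 4 8
7 3 6

After move 6 (D):
2 1 5
7 4 8
0 3 6

After move 7 (U):
2 1 5
0 4 8
7 3 6

After move 8 (U):
0 1 5
2 4 8
7 3 6

After move 9 (D):
2 1 5
0 4 8
7 3 6

After move 10 (D):
2 1 5
7 4 8
0 3 6

After move 11 (R):
2 1 5
7 4 8
3 0 6

After move 12 (L):
2 1 5
7 4 8
0 3 6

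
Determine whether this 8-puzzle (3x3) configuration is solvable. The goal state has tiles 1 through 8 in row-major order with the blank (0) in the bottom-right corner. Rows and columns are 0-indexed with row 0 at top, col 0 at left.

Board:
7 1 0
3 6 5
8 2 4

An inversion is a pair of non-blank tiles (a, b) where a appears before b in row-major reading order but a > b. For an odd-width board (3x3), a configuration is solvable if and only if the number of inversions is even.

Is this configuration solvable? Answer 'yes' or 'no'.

Answer: yes

Derivation:
Inversions (pairs i<j in row-major order where tile[i] > tile[j] > 0): 14
14 is even, so the puzzle is solvable.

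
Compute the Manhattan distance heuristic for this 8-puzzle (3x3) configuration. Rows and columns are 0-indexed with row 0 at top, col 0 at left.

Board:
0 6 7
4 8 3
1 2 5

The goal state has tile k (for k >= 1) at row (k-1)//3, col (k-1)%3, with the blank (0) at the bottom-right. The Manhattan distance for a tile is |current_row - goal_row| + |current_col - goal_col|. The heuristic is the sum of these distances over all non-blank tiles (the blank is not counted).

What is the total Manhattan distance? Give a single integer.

Tile 6: at (0,1), goal (1,2), distance |0-1|+|1-2| = 2
Tile 7: at (0,2), goal (2,0), distance |0-2|+|2-0| = 4
Tile 4: at (1,0), goal (1,0), distance |1-1|+|0-0| = 0
Tile 8: at (1,1), goal (2,1), distance |1-2|+|1-1| = 1
Tile 3: at (1,2), goal (0,2), distance |1-0|+|2-2| = 1
Tile 1: at (2,0), goal (0,0), distance |2-0|+|0-0| = 2
Tile 2: at (2,1), goal (0,1), distance |2-0|+|1-1| = 2
Tile 5: at (2,2), goal (1,1), distance |2-1|+|2-1| = 2
Sum: 2 + 4 + 0 + 1 + 1 + 2 + 2 + 2 = 14

Answer: 14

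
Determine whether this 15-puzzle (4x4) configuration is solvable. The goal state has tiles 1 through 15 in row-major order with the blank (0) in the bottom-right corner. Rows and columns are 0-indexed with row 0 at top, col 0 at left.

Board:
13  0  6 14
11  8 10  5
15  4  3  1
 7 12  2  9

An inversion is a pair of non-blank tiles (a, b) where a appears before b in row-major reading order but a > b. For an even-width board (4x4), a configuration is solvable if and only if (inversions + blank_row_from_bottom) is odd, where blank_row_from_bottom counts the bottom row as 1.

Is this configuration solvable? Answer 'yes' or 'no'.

Answer: yes

Derivation:
Inversions: 69
Blank is in row 0 (0-indexed from top), which is row 4 counting from the bottom (bottom = 1).
69 + 4 = 73, which is odd, so the puzzle is solvable.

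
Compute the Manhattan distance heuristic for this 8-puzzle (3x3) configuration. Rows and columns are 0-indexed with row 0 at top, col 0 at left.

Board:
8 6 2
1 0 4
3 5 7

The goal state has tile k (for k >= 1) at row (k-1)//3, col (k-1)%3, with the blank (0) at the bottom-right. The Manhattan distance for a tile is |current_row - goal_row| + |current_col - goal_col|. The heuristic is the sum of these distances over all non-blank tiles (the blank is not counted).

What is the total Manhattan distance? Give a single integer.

Answer: 16

Derivation:
Tile 8: at (0,0), goal (2,1), distance |0-2|+|0-1| = 3
Tile 6: at (0,1), goal (1,2), distance |0-1|+|1-2| = 2
Tile 2: at (0,2), goal (0,1), distance |0-0|+|2-1| = 1
Tile 1: at (1,0), goal (0,0), distance |1-0|+|0-0| = 1
Tile 4: at (1,2), goal (1,0), distance |1-1|+|2-0| = 2
Tile 3: at (2,0), goal (0,2), distance |2-0|+|0-2| = 4
Tile 5: at (2,1), goal (1,1), distance |2-1|+|1-1| = 1
Tile 7: at (2,2), goal (2,0), distance |2-2|+|2-0| = 2
Sum: 3 + 2 + 1 + 1 + 2 + 4 + 1 + 2 = 16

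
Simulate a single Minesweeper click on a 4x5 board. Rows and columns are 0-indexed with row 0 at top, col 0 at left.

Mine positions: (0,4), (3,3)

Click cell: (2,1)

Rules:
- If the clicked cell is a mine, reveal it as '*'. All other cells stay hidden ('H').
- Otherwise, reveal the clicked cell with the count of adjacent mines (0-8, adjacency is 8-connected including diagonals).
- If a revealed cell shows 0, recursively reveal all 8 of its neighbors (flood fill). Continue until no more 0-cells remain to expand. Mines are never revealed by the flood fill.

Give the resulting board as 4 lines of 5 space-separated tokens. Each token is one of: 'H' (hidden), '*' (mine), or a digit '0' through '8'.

0 0 0 1 H
0 0 0 1 H
0 0 1 1 H
0 0 1 H H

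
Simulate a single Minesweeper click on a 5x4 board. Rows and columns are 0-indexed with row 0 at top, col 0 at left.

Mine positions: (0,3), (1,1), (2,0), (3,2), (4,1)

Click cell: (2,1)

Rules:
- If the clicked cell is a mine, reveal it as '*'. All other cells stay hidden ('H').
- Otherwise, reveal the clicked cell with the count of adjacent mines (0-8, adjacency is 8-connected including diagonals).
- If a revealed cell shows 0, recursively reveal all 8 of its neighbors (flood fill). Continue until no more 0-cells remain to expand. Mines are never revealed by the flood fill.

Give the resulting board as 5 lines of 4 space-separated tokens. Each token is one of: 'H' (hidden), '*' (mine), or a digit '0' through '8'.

H H H H
H H H H
H 3 H H
H H H H
H H H H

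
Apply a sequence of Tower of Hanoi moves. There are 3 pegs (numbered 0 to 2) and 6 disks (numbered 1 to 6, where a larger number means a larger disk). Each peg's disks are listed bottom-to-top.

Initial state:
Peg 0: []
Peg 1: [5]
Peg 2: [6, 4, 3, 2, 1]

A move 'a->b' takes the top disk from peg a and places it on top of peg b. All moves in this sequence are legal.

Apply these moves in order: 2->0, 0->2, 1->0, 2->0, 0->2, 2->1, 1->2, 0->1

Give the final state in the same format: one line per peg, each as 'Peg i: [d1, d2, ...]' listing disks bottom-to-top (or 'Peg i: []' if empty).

After move 1 (2->0):
Peg 0: [1]
Peg 1: [5]
Peg 2: [6, 4, 3, 2]

After move 2 (0->2):
Peg 0: []
Peg 1: [5]
Peg 2: [6, 4, 3, 2, 1]

After move 3 (1->0):
Peg 0: [5]
Peg 1: []
Peg 2: [6, 4, 3, 2, 1]

After move 4 (2->0):
Peg 0: [5, 1]
Peg 1: []
Peg 2: [6, 4, 3, 2]

After move 5 (0->2):
Peg 0: [5]
Peg 1: []
Peg 2: [6, 4, 3, 2, 1]

After move 6 (2->1):
Peg 0: [5]
Peg 1: [1]
Peg 2: [6, 4, 3, 2]

After move 7 (1->2):
Peg 0: [5]
Peg 1: []
Peg 2: [6, 4, 3, 2, 1]

After move 8 (0->1):
Peg 0: []
Peg 1: [5]
Peg 2: [6, 4, 3, 2, 1]

Answer: Peg 0: []
Peg 1: [5]
Peg 2: [6, 4, 3, 2, 1]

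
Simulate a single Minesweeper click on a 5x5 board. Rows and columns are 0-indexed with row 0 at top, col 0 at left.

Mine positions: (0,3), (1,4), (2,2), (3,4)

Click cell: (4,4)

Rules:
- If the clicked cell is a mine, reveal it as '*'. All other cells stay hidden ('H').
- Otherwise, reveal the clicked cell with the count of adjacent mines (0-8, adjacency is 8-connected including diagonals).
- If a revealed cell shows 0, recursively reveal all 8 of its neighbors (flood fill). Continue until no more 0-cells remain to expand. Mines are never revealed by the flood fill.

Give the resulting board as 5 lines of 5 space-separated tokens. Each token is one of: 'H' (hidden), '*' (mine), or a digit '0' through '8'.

H H H H H
H H H H H
H H H H H
H H H H H
H H H H 1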